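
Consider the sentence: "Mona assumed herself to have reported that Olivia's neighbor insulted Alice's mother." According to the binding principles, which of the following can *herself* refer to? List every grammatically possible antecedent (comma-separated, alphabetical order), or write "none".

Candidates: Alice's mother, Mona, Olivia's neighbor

*herself* is a reflexive; Principle A requires it to be bound within its binding domain — the matrix clause.
— Alice's mother: object of the clause headed by 'insulted'; does not c-command the reflexive — cannot bind it (Principle A).
— Mona: subject of the matrix clause; c-commands the reflexive within its binding domain — allowed (Principle A).
— Olivia's neighbor: subject of the clause headed by 'insulted'; does not c-command the reflexive — cannot bind it (Principle A).

Mona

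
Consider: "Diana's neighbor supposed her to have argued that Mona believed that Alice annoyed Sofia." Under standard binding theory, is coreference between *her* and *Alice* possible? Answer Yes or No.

*Alice* is an R-expression; Principle C requires it to be free (not bound by any c-commanding expression).
— her: subject of the clause headed by 'argued'; the pronoun c-commands the R-expression — coreference blocked (Principle C).

No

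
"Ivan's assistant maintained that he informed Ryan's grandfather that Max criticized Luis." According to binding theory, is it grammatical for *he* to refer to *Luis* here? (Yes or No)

*Luis* is an R-expression; Principle C requires it to be free (not bound by any c-commanding expression).
— he: subject of the clause headed by 'informed'; the pronoun c-commands the R-expression — coreference blocked (Principle C).

No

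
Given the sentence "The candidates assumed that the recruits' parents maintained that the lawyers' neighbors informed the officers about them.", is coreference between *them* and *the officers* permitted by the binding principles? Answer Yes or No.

No

*them* is a pronoun; Principle B requires it to be free in its binding domain — the clause headed by 'informed'.
— the officers: object of the clause headed by 'informed'; c-commands the pronoun within its binding domain — blocked (Principle B).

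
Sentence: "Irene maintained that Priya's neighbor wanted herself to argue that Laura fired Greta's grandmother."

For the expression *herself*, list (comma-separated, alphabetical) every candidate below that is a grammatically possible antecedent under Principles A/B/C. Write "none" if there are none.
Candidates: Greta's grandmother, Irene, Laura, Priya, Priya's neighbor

*herself* is a reflexive; Principle A requires it to be bound within its binding domain — the clause headed by 'wanted'.
— Greta's grandmother: object of the clause headed by 'fired'; does not c-command the reflexive — cannot bind it (Principle A).
— Irene: subject of the matrix clause; c-commands the reflexive but lies outside its binding domain — cannot bind it (Principle A).
— Laura: subject of the clause headed by 'fired'; does not c-command the reflexive — cannot bind it (Principle A).
— Priya: possessor inside the subject DP of the clause headed by 'wanted'; does not c-command the reflexive — cannot bind it (Principle A).
— Priya's neighbor: subject of the clause headed by 'wanted'; c-commands the reflexive within its binding domain — allowed (Principle A).

Priya's neighbor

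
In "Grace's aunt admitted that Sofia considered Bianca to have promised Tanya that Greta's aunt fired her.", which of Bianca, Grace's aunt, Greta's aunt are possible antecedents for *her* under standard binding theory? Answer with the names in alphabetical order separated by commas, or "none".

Bianca, Grace's aunt

*her* is a pronoun; Principle B requires it to be free in its binding domain — the clause headed by 'fired'.
— Bianca: subject of the clause headed by 'promised'; c-commands the pronoun but lies outside its binding domain — allowed.
— Grace's aunt: subject of the matrix clause; c-commands the pronoun but lies outside its binding domain — allowed.
— Greta's aunt: subject of the clause headed by 'fired'; c-commands the pronoun within its binding domain — blocked (Principle B).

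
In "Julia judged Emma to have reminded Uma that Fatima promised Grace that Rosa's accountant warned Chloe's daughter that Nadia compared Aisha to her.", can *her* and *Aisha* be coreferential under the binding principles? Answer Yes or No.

*Aisha* is an R-expression; Principle C requires it to be free (not bound by any c-commanding expression).
— her: second object of the clause headed by 'compared'; the R-expression locally c-commands the pronoun — coreference blocked (Principle B on the pronoun).

No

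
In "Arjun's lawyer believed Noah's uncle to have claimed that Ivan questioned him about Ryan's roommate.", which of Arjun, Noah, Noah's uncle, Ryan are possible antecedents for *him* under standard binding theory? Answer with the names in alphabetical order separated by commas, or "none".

*him* is a pronoun; Principle B requires it to be free in its binding domain — the clause headed by 'questioned'.
— Arjun: possessor inside the subject DP of the matrix clause; does not c-command the pronoun — Principle B does not apply; allowed.
— Noah: possessor inside the subject DP of the clause headed by 'claimed'; does not c-command the pronoun — Principle B does not apply; allowed.
— Noah's uncle: subject of the clause headed by 'claimed'; c-commands the pronoun but lies outside its binding domain — allowed.
— Ryan: possessor inside the second object DP of the clause headed by 'questioned'; is c-commanded by the pronoun; coreference would bind this R-expression — blocked (Principle C).

Arjun, Noah, Noah's uncle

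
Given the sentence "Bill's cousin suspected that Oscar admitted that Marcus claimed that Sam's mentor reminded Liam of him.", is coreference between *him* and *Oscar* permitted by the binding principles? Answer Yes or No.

Yes

*him* is a pronoun; Principle B requires it to be free in its binding domain — the clause headed by 'reminded'.
— Oscar: subject of the clause headed by 'admitted'; c-commands the pronoun but lies outside its binding domain — allowed.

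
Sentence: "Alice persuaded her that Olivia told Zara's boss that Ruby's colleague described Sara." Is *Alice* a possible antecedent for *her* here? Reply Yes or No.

*her* is a pronoun; Principle B requires it to be free in its binding domain — the matrix clause.
— Alice: subject of the matrix clause; c-commands the pronoun within its binding domain — blocked (Principle B).

No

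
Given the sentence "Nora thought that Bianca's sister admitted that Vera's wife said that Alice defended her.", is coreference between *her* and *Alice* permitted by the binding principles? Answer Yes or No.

*her* is a pronoun; Principle B requires it to be free in its binding domain — the clause headed by 'defended'.
— Alice: subject of the clause headed by 'defended'; c-commands the pronoun within its binding domain — blocked (Principle B).

No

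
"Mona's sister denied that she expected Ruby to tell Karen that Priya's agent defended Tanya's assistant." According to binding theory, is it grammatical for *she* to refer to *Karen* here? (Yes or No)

*Karen* is an R-expression; Principle C requires it to be free (not bound by any c-commanding expression).
— she: subject of the clause headed by 'expected'; the pronoun c-commands the R-expression — coreference blocked (Principle C).

No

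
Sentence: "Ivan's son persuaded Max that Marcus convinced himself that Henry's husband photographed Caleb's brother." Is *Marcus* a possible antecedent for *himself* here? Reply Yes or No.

Yes

*himself* is a reflexive; Principle A requires it to be bound within its binding domain — the clause headed by 'convinced'.
— Marcus: subject of the clause headed by 'convinced'; c-commands the reflexive within its binding domain — allowed (Principle A).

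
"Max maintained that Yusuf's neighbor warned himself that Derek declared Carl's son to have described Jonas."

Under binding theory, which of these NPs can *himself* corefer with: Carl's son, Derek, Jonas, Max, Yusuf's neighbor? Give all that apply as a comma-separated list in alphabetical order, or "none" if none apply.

Yusuf's neighbor

*himself* is a reflexive; Principle A requires it to be bound within its binding domain — the clause headed by 'warned'.
— Carl's son: subject of the clause headed by 'described'; does not c-command the reflexive — cannot bind it (Principle A).
— Derek: subject of the clause headed by 'declared'; does not c-command the reflexive — cannot bind it (Principle A).
— Jonas: object of the clause headed by 'described'; does not c-command the reflexive — cannot bind it (Principle A).
— Max: subject of the matrix clause; c-commands the reflexive but lies outside its binding domain — cannot bind it (Principle A).
— Yusuf's neighbor: subject of the clause headed by 'warned'; c-commands the reflexive within its binding domain — allowed (Principle A).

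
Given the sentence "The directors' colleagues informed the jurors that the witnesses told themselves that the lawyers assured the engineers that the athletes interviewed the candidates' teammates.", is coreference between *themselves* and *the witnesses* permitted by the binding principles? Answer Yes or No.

*themselves* is a reflexive; Principle A requires it to be bound within its binding domain — the clause headed by 'told'.
— the witnesses: subject of the clause headed by 'told'; c-commands the reflexive within its binding domain — allowed (Principle A).

Yes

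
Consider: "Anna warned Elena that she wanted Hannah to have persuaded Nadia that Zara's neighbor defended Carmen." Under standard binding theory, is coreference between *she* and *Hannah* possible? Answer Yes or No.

*Hannah* is an R-expression; Principle C requires it to be free (not bound by any c-commanding expression).
— she: subject of the clause headed by 'wanted'; the pronoun c-commands the R-expression — coreference blocked (Principle C).

No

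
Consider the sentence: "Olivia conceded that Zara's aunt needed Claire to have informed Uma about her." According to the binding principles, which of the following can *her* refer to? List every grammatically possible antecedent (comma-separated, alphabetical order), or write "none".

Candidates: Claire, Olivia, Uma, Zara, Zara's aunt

*her* is a pronoun; Principle B requires it to be free in its binding domain — the clause headed by 'informed'.
— Claire: subject of the clause headed by 'informed'; c-commands the pronoun within its binding domain — blocked (Principle B).
— Olivia: subject of the matrix clause; c-commands the pronoun but lies outside its binding domain — allowed.
— Uma: object of the clause headed by 'informed'; c-commands the pronoun within its binding domain — blocked (Principle B).
— Zara: possessor inside the subject DP of the clause headed by 'needed'; does not c-command the pronoun — Principle B does not apply; allowed.
— Zara's aunt: subject of the clause headed by 'needed'; c-commands the pronoun but lies outside its binding domain — allowed.

Olivia, Zara, Zara's aunt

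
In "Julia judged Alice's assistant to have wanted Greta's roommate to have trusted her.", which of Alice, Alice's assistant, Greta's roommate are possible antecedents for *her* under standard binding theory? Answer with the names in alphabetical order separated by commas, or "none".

Alice, Alice's assistant

*her* is a pronoun; Principle B requires it to be free in its binding domain — the clause headed by 'trusted'.
— Alice: possessor inside the subject DP of the clause headed by 'wanted'; does not c-command the pronoun — Principle B does not apply; allowed.
— Alice's assistant: subject of the clause headed by 'wanted'; c-commands the pronoun but lies outside its binding domain — allowed.
— Greta's roommate: subject of the clause headed by 'trusted'; c-commands the pronoun within its binding domain — blocked (Principle B).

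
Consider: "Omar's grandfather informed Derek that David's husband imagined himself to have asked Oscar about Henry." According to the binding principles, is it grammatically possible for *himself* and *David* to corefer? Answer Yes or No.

No

*himself* is a reflexive; Principle A requires it to be bound within its binding domain — the clause headed by 'imagined'.
— David: possessor inside the subject DP of the clause headed by 'imagined'; does not c-command the reflexive — cannot bind it (Principle A).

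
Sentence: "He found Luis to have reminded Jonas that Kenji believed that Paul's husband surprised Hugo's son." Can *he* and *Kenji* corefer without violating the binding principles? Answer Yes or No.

*Kenji* is an R-expression; Principle C requires it to be free (not bound by any c-commanding expression).
— he: subject of the matrix clause; the pronoun c-commands the R-expression — coreference blocked (Principle C).

No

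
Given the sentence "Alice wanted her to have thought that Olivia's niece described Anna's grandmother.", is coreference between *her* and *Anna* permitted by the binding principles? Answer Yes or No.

No

*her* is a pronoun; Principle B requires it to be free in its binding domain — the matrix clause.
— Anna: possessor inside the object DP of the clause headed by 'described'; is c-commanded by the pronoun; coreference would bind this R-expression — blocked (Principle C).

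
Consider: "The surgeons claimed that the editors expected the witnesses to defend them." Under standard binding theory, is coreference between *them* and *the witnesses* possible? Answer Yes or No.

*the witnesses* is an R-expression; Principle C requires it to be free (not bound by any c-commanding expression).
— them: object of the clause headed by 'defend'; the R-expression locally c-commands the pronoun — coreference blocked (Principle B on the pronoun).

No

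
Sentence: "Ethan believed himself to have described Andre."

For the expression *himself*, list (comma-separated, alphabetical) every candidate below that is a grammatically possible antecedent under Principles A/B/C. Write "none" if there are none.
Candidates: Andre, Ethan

*himself* is a reflexive; Principle A requires it to be bound within its binding domain — the matrix clause.
— Andre: object of the clause headed by 'described'; does not c-command the reflexive — cannot bind it (Principle A).
— Ethan: subject of the matrix clause; c-commands the reflexive within its binding domain — allowed (Principle A).

Ethan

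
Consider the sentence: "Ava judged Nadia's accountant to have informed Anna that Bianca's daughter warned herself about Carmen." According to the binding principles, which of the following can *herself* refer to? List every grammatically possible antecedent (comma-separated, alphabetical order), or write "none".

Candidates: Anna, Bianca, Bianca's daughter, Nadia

Bianca's daughter

*herself* is a reflexive; Principle A requires it to be bound within its binding domain — the clause headed by 'warned'.
— Anna: object of the clause headed by 'informed'; c-commands the reflexive but lies outside its binding domain — cannot bind it (Principle A).
— Bianca: possessor inside the subject DP of the clause headed by 'warned'; does not c-command the reflexive — cannot bind it (Principle A).
— Bianca's daughter: subject of the clause headed by 'warned'; c-commands the reflexive within its binding domain — allowed (Principle A).
— Nadia: possessor inside the subject DP of the clause headed by 'informed'; does not c-command the reflexive — cannot bind it (Principle A).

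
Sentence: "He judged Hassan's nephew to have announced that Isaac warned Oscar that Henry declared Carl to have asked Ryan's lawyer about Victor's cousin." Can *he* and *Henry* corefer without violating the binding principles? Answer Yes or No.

*Henry* is an R-expression; Principle C requires it to be free (not bound by any c-commanding expression).
— he: subject of the matrix clause; the pronoun c-commands the R-expression — coreference blocked (Principle C).

No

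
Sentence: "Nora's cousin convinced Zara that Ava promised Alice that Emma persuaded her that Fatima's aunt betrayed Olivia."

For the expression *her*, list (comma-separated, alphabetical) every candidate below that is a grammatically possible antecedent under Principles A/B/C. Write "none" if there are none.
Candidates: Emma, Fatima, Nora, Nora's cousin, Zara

*her* is a pronoun; Principle B requires it to be free in its binding domain — the clause headed by 'persuaded'.
— Emma: subject of the clause headed by 'persuaded'; c-commands the pronoun within its binding domain — blocked (Principle B).
— Fatima: possessor inside the subject DP of the clause headed by 'betrayed'; is c-commanded by the pronoun; coreference would bind this R-expression — blocked (Principle C).
— Nora: possessor inside the subject DP of the matrix clause; does not c-command the pronoun — Principle B does not apply; allowed.
— Nora's cousin: subject of the matrix clause; c-commands the pronoun but lies outside its binding domain — allowed.
— Zara: object of the matrix clause; c-commands the pronoun but lies outside its binding domain — allowed.

Nora, Nora's cousin, Zara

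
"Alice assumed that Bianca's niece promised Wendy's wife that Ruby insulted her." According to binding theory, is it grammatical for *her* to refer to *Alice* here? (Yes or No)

*Alice* is an R-expression; Principle C requires it to be free (not bound by any c-commanding expression).
— her: object of the clause headed by 'insulted'; the pronoun does not c-command the R-expression — coreference allowed.

Yes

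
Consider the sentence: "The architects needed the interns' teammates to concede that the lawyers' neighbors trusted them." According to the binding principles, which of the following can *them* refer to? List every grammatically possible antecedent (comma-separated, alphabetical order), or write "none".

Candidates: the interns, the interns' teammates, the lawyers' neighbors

the interns, the interns' teammates

*them* is a pronoun; Principle B requires it to be free in its binding domain — the clause headed by 'trusted'.
— the interns: possessor inside the subject DP of the clause headed by 'concede'; does not c-command the pronoun — Principle B does not apply; allowed.
— the interns' teammates: subject of the clause headed by 'concede'; c-commands the pronoun but lies outside its binding domain — allowed.
— the lawyers' neighbors: subject of the clause headed by 'trusted'; c-commands the pronoun within its binding domain — blocked (Principle B).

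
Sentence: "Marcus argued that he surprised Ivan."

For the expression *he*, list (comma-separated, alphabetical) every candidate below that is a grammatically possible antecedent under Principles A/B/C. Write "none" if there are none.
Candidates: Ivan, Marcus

*he* is a pronoun; Principle B requires it to be free in its binding domain — the clause headed by 'surprised'.
— Ivan: object of the clause headed by 'surprised'; is c-commanded by the pronoun; coreference would bind this R-expression — blocked (Principle C).
— Marcus: subject of the matrix clause; c-commands the pronoun but lies outside its binding domain — allowed.

Marcus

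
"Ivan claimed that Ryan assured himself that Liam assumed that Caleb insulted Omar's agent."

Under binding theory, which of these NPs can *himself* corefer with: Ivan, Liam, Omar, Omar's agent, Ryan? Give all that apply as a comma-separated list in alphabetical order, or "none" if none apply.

Ryan

*himself* is a reflexive; Principle A requires it to be bound within its binding domain — the clause headed by 'assured'.
— Ivan: subject of the matrix clause; c-commands the reflexive but lies outside its binding domain — cannot bind it (Principle A).
— Liam: subject of the clause headed by 'assumed'; does not c-command the reflexive — cannot bind it (Principle A).
— Omar: possessor inside the object DP of the clause headed by 'insulted'; does not c-command the reflexive — cannot bind it (Principle A).
— Omar's agent: object of the clause headed by 'insulted'; does not c-command the reflexive — cannot bind it (Principle A).
— Ryan: subject of the clause headed by 'assured'; c-commands the reflexive within its binding domain — allowed (Principle A).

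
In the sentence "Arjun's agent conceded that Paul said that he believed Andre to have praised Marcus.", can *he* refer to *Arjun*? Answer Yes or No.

Yes

*he* is a pronoun; Principle B requires it to be free in its binding domain — the clause headed by 'believed'.
— Arjun: possessor inside the subject DP of the matrix clause; does not c-command the pronoun — Principle B does not apply; allowed.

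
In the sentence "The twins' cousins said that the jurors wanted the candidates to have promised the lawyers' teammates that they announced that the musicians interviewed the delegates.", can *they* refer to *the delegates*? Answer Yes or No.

No

*they* is a pronoun; Principle B requires it to be free in its binding domain — the clause headed by 'announced'.
— the delegates: object of the clause headed by 'interviewed'; is c-commanded by the pronoun; coreference would bind this R-expression — blocked (Principle C).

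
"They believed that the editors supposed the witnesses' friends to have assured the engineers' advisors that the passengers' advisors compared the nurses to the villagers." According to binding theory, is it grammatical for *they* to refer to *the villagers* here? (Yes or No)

No

*the villagers* is an R-expression; Principle C requires it to be free (not bound by any c-commanding expression).
— they: subject of the matrix clause; the pronoun c-commands the R-expression — coreference blocked (Principle C).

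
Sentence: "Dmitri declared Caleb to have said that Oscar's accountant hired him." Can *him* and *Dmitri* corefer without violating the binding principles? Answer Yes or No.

*Dmitri* is an R-expression; Principle C requires it to be free (not bound by any c-commanding expression).
— him: object of the clause headed by 'hired'; the pronoun does not c-command the R-expression — coreference allowed.

Yes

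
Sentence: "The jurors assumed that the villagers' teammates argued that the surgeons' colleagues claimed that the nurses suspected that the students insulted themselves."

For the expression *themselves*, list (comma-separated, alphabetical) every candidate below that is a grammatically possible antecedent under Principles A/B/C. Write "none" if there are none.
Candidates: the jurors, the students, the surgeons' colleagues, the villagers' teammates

*themselves* is a reflexive; Principle A requires it to be bound within its binding domain — the clause headed by 'insulted'.
— the jurors: subject of the matrix clause; c-commands the reflexive but lies outside its binding domain — cannot bind it (Principle A).
— the students: subject of the clause headed by 'insulted'; c-commands the reflexive within its binding domain — allowed (Principle A).
— the surgeons' colleagues: subject of the clause headed by 'claimed'; c-commands the reflexive but lies outside its binding domain — cannot bind it (Principle A).
— the villagers' teammates: subject of the clause headed by 'argued'; c-commands the reflexive but lies outside its binding domain — cannot bind it (Principle A).

the students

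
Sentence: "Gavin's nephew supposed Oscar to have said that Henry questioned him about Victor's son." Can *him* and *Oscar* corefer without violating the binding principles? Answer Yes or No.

*Oscar* is an R-expression; Principle C requires it to be free (not bound by any c-commanding expression).
— him: object of the clause headed by 'questioned'; the pronoun does not c-command the R-expression — coreference allowed.

Yes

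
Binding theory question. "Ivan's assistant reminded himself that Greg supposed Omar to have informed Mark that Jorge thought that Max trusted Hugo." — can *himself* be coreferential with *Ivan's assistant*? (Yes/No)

*himself* is a reflexive; Principle A requires it to be bound within its binding domain — the matrix clause.
— Ivan's assistant: subject of the matrix clause; c-commands the reflexive within its binding domain — allowed (Principle A).

Yes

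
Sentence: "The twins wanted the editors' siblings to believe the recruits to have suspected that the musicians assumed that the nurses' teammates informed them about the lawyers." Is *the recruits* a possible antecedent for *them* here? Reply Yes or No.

*them* is a pronoun; Principle B requires it to be free in its binding domain — the clause headed by 'informed'.
— the recruits: subject of the clause headed by 'suspected'; c-commands the pronoun but lies outside its binding domain — allowed.

Yes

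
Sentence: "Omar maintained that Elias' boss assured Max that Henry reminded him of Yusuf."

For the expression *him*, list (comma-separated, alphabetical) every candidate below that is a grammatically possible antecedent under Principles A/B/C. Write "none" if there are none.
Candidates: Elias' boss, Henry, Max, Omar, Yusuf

Elias' boss, Max, Omar

*him* is a pronoun; Principle B requires it to be free in its binding domain — the clause headed by 'reminded'.
— Elias' boss: subject of the clause headed by 'assured'; c-commands the pronoun but lies outside its binding domain — allowed.
— Henry: subject of the clause headed by 'reminded'; c-commands the pronoun within its binding domain — blocked (Principle B).
— Max: object of the clause headed by 'assured'; c-commands the pronoun but lies outside its binding domain — allowed.
— Omar: subject of the matrix clause; c-commands the pronoun but lies outside its binding domain — allowed.
— Yusuf: second object of the clause headed by 'reminded'; is c-commanded by the pronoun; coreference would bind this R-expression — blocked (Principle C).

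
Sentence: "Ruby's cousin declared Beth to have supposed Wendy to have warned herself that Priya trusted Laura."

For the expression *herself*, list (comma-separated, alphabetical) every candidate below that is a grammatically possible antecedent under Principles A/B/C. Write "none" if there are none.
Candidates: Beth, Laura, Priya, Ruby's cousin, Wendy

Wendy

*herself* is a reflexive; Principle A requires it to be bound within its binding domain — the clause headed by 'warned'.
— Beth: subject of the clause headed by 'supposed'; c-commands the reflexive but lies outside its binding domain — cannot bind it (Principle A).
— Laura: object of the clause headed by 'trusted'; does not c-command the reflexive — cannot bind it (Principle A).
— Priya: subject of the clause headed by 'trusted'; does not c-command the reflexive — cannot bind it (Principle A).
— Ruby's cousin: subject of the matrix clause; c-commands the reflexive but lies outside its binding domain — cannot bind it (Principle A).
— Wendy: subject of the clause headed by 'warned'; c-commands the reflexive within its binding domain — allowed (Principle A).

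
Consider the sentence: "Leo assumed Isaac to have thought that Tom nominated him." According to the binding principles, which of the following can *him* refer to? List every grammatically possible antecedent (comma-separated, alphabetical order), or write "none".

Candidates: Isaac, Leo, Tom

Isaac, Leo

*him* is a pronoun; Principle B requires it to be free in its binding domain — the clause headed by 'nominated'.
— Isaac: subject of the clause headed by 'thought'; c-commands the pronoun but lies outside its binding domain — allowed.
— Leo: subject of the matrix clause; c-commands the pronoun but lies outside its binding domain — allowed.
— Tom: subject of the clause headed by 'nominated'; c-commands the pronoun within its binding domain — blocked (Principle B).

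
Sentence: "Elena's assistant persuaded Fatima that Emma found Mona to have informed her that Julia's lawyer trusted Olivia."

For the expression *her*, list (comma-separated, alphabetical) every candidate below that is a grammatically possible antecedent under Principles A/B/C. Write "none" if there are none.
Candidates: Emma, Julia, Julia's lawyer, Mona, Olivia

Emma

*her* is a pronoun; Principle B requires it to be free in its binding domain — the clause headed by 'informed'.
— Emma: subject of the clause headed by 'found'; c-commands the pronoun but lies outside its binding domain — allowed.
— Julia: possessor inside the subject DP of the clause headed by 'trusted'; is c-commanded by the pronoun; coreference would bind this R-expression — blocked (Principle C).
— Julia's lawyer: subject of the clause headed by 'trusted'; is c-commanded by the pronoun; coreference would bind this R-expression — blocked (Principle C).
— Mona: subject of the clause headed by 'informed'; c-commands the pronoun within its binding domain — blocked (Principle B).
— Olivia: object of the clause headed by 'trusted'; is c-commanded by the pronoun; coreference would bind this R-expression — blocked (Principle C).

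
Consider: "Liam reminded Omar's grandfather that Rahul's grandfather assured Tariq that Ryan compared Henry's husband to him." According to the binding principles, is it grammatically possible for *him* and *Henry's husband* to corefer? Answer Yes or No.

*him* is a pronoun; Principle B requires it to be free in its binding domain — the clause headed by 'compared'.
— Henry's husband: object of the clause headed by 'compared'; c-commands the pronoun within its binding domain — blocked (Principle B).

No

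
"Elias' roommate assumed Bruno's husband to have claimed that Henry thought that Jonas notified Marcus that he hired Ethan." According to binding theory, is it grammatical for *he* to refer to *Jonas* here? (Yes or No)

Yes

*Jonas* is an R-expression; Principle C requires it to be free (not bound by any c-commanding expression).
— he: subject of the clause headed by 'hired'; the pronoun does not c-command the R-expression — coreference allowed.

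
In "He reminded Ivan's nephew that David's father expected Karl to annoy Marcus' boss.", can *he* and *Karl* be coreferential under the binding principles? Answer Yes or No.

No

*Karl* is an R-expression; Principle C requires it to be free (not bound by any c-commanding expression).
— he: subject of the matrix clause; the pronoun c-commands the R-expression — coreference blocked (Principle C).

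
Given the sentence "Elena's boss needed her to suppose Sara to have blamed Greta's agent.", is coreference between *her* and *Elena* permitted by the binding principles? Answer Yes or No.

Yes

*her* is a pronoun; Principle B requires it to be free in its binding domain — the matrix clause.
— Elena: possessor inside the subject DP of the matrix clause; does not c-command the pronoun — Principle B does not apply; allowed.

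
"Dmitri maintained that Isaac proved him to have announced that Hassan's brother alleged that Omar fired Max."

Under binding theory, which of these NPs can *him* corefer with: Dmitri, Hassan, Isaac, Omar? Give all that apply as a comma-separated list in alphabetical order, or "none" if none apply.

*him* is a pronoun; Principle B requires it to be free in its binding domain — the clause headed by 'proved'.
— Dmitri: subject of the matrix clause; c-commands the pronoun but lies outside its binding domain — allowed.
— Hassan: possessor inside the subject DP of the clause headed by 'alleged'; is c-commanded by the pronoun; coreference would bind this R-expression — blocked (Principle C).
— Isaac: subject of the clause headed by 'proved'; c-commands the pronoun within its binding domain — blocked (Principle B).
— Omar: subject of the clause headed by 'fired'; is c-commanded by the pronoun; coreference would bind this R-expression — blocked (Principle C).

Dmitri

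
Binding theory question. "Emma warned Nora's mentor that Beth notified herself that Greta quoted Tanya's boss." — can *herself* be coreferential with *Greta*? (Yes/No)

*herself* is a reflexive; Principle A requires it to be bound within its binding domain — the clause headed by 'notified'.
— Greta: subject of the clause headed by 'quoted'; does not c-command the reflexive — cannot bind it (Principle A).

No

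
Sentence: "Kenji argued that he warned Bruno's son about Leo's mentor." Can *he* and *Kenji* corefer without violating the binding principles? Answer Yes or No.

Yes

*Kenji* is an R-expression; Principle C requires it to be free (not bound by any c-commanding expression).
— he: subject of the clause headed by 'warned'; the pronoun does not c-command the R-expression — coreference allowed.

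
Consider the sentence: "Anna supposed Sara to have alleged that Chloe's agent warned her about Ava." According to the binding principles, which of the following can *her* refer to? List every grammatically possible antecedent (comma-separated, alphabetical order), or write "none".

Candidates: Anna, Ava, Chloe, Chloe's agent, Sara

*her* is a pronoun; Principle B requires it to be free in its binding domain — the clause headed by 'warned'.
— Anna: subject of the matrix clause; c-commands the pronoun but lies outside its binding domain — allowed.
— Ava: second object of the clause headed by 'warned'; is c-commanded by the pronoun; coreference would bind this R-expression — blocked (Principle C).
— Chloe: possessor inside the subject DP of the clause headed by 'warned'; does not c-command the pronoun — Principle B does not apply; allowed.
— Chloe's agent: subject of the clause headed by 'warned'; c-commands the pronoun within its binding domain — blocked (Principle B).
— Sara: subject of the clause headed by 'alleged'; c-commands the pronoun but lies outside its binding domain — allowed.

Anna, Chloe, Sara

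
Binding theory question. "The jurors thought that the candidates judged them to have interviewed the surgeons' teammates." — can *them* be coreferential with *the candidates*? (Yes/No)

No

*them* is a pronoun; Principle B requires it to be free in its binding domain — the clause headed by 'judged'.
— the candidates: subject of the clause headed by 'judged'; c-commands the pronoun within its binding domain — blocked (Principle B).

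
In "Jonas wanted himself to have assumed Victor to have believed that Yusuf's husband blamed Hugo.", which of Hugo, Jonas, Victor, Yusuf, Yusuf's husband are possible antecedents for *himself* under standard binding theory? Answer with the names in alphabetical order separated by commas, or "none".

*himself* is a reflexive; Principle A requires it to be bound within its binding domain — the matrix clause.
— Hugo: object of the clause headed by 'blamed'; does not c-command the reflexive — cannot bind it (Principle A).
— Jonas: subject of the matrix clause; c-commands the reflexive within its binding domain — allowed (Principle A).
— Victor: subject of the clause headed by 'believed'; does not c-command the reflexive — cannot bind it (Principle A).
— Yusuf: possessor inside the subject DP of the clause headed by 'blamed'; does not c-command the reflexive — cannot bind it (Principle A).
— Yusuf's husband: subject of the clause headed by 'blamed'; does not c-command the reflexive — cannot bind it (Principle A).

Jonas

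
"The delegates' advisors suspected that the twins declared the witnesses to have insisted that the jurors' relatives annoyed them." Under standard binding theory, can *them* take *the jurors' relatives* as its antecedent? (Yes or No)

*them* is a pronoun; Principle B requires it to be free in its binding domain — the clause headed by 'annoyed'.
— the jurors' relatives: subject of the clause headed by 'annoyed'; c-commands the pronoun within its binding domain — blocked (Principle B).

No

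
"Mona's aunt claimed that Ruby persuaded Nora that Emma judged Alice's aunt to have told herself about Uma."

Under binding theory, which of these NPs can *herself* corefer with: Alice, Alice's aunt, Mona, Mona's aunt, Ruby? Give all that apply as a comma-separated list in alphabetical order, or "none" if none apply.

*herself* is a reflexive; Principle A requires it to be bound within its binding domain — the clause headed by 'told'.
— Alice: possessor inside the subject DP of the clause headed by 'told'; does not c-command the reflexive — cannot bind it (Principle A).
— Alice's aunt: subject of the clause headed by 'told'; c-commands the reflexive within its binding domain — allowed (Principle A).
— Mona: possessor inside the subject DP of the matrix clause; does not c-command the reflexive — cannot bind it (Principle A).
— Mona's aunt: subject of the matrix clause; c-commands the reflexive but lies outside its binding domain — cannot bind it (Principle A).
— Ruby: subject of the clause headed by 'persuaded'; c-commands the reflexive but lies outside its binding domain — cannot bind it (Principle A).

Alice's aunt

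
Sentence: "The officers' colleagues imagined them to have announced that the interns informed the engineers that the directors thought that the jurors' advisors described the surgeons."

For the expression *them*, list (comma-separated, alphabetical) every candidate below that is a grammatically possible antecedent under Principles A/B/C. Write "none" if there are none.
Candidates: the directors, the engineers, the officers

the officers

*them* is a pronoun; Principle B requires it to be free in its binding domain — the matrix clause.
— the directors: subject of the clause headed by 'thought'; is c-commanded by the pronoun; coreference would bind this R-expression — blocked (Principle C).
— the engineers: object of the clause headed by 'informed'; is c-commanded by the pronoun; coreference would bind this R-expression — blocked (Principle C).
— the officers: possessor inside the subject DP of the matrix clause; does not c-command the pronoun — Principle B does not apply; allowed.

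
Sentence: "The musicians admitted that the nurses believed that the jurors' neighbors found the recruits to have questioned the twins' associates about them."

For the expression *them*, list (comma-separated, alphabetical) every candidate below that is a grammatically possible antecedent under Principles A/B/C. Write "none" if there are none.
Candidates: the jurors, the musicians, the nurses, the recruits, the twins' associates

the jurors, the musicians, the nurses

*them* is a pronoun; Principle B requires it to be free in its binding domain — the clause headed by 'questioned'.
— the jurors: possessor inside the subject DP of the clause headed by 'found'; does not c-command the pronoun — Principle B does not apply; allowed.
— the musicians: subject of the matrix clause; c-commands the pronoun but lies outside its binding domain — allowed.
— the nurses: subject of the clause headed by 'believed'; c-commands the pronoun but lies outside its binding domain — allowed.
— the recruits: subject of the clause headed by 'questioned'; c-commands the pronoun within its binding domain — blocked (Principle B).
— the twins' associates: object of the clause headed by 'questioned'; c-commands the pronoun within its binding domain — blocked (Principle B).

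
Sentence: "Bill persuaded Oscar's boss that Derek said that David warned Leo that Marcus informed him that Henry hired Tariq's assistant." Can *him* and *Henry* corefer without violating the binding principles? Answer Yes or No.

*Henry* is an R-expression; Principle C requires it to be free (not bound by any c-commanding expression).
— him: object of the clause headed by 'informed'; the pronoun c-commands the R-expression — coreference blocked (Principle C).

No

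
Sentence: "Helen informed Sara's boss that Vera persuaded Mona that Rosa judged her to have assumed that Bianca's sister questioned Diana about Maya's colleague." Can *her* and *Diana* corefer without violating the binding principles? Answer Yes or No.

No

*Diana* is an R-expression; Principle C requires it to be free (not bound by any c-commanding expression).
— her: subject of the clause headed by 'assumed'; the pronoun c-commands the R-expression — coreference blocked (Principle C).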